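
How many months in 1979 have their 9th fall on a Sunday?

2

Check the 9th of each month of 1979: Jan 9: Tue, Feb 9: Fri, Mar 9: Fri, Apr 9: Mon, May 9: Wed, Jun 9: Sat, Jul 9: Mon, Aug 9: Thu, Sep 9: Sun, Oct 9: Tue, Nov 9: Fri, Dec 9: Sun.
Sunday occurs in September, December — 2 months.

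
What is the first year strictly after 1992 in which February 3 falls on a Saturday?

From one year to the next, a fixed date's weekday advances by 1, or by 2 when a Feb 29 lies between the two dates.
1992: February 3 is Monday.
1993: Wednesday (+2)
1994: Thursday (+1)
1995: Friday (+1)
1996: Saturday (+1)
February 3 falls on a Saturday in 1996.

1996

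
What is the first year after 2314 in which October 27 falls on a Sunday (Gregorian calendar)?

From one year to the next, a fixed date's weekday advances by 1, or by 2 when a Feb 29 lies between the two dates.
2314: October 27 is Tuesday.
2315: Wednesday (+1)
2316: Friday (+2)
2317: Saturday (+1)
2318: Sunday (+1)
October 27 falls on a Sunday in 2318.

2318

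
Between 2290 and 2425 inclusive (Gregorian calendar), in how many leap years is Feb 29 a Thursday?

5

Leap years in 2290–2425: 33 of them.
Feb 29 weekday advances by 5 (mod 7) from one leap year to the next four years later (or differs when a century non-leap intervenes).
Leap-day weekdays: 2292:Mon 2296:Sat 2304:Mon 2308:Sat 2312:Thu✓ 2316:Tue 2320:Sun 2324:Fri 2328:Wed 2332:Mon 2336:Sat 2340:Thu✓ 2344:Tue …(7 more)… 2376:Sun 2380:Fri 2384:Wed 2388:Mon 2392:Sat 2396:Thu✓ 2400:Tue 2404:Sun 2408:Fri 2412:Wed 2416:Mon 2420:Sat 2424:Thu✓
Thursday: 2312, 2340, 2368, 2396, 2424 → 5.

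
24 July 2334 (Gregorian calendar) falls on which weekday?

January 1, 2334 is a Monday.
July 24 is day 205 of the year, i.e. 204 days after Jan 1.
204 mod 7 = 1, so advance 1 weekday from Monday: Tuesday.

Tuesday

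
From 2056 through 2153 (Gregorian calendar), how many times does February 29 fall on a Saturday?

Leap years in 2056–2153: 24 of them.
Feb 29 weekday advances by 5 (mod 7) from one leap year to the next four years later (or differs when a century non-leap intervenes).
Leap-day weekdays: 2056:Tue 2060:Sun 2064:Fri 2068:Wed 2072:Mon 2076:Sat✓ 2080:Thu 2084:Tue 2088:Sun 2092:Fri 2096:Wed 2104:Fri 2108:Wed 2112:Mon 2116:Sat✓ 2120:Thu 2124:Tue 2128:Sun 2132:Fri 2136:Wed 2140:Mon 2144:Sat✓ 2148:Thu 2152:Tue
Saturday: 2076, 2116, 2144 → 3.

3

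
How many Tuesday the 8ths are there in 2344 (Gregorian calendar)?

2

Check the 8th of each month of 2344: Jan 8: Sat, Feb 8: Tue, Mar 8: Wed, Apr 8: Sat, May 8: Mon, Jun 8: Thu, Jul 8: Sat, Aug 8: Tue, Sep 8: Fri, Oct 8: Sun, Nov 8: Wed, Dec 8: Fri.
Tuesday occurs in February, August — 2 months.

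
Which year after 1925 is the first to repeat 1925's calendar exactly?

Two years share a calendar iff Jan 1 falls on the same weekday and both are leap or both are common. 1925: Jan 1 is Thursday, common year.
1926: Jan 1 Friday, common
1927: Jan 1 Saturday, common
1928: Jan 1 Sunday, leap
1929: Jan 1 Tuesday, common
1930: Jan 1 Wednesday, common
1931: Jan 1 Thursday, common
1931 matches on both conditions.

1931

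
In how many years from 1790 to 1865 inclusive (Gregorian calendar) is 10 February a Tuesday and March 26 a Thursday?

Check each year's weekday for 10 February and March 26:
  1790: Wed/Fri  1791: Thu/Sat  1792: Fri/Mon  1793: Sun/Tue  1794: Mon/Wed  1795: Tue/Thu ✓  1796: Wed/Sat  1797: Fri/Sun  1798: Sat/Mon  1799: Sun/Tue  1800: Mon/Wed  1801: Tue/Thu ✓  1802: Wed/Fri  1803: Thu/Sat  …(48 more)…  1852: Tue/Fri  1853: Thu/Sat  1854: Fri/Sun  1855: Sat/Mon  1856: Sun/Wed  1857: Tue/Thu ✓  1858: Wed/Fri  1859: Thu/Sat  1860: Fri/Mon  1861: Sun/Tue  1862: Mon/Wed  1863: Tue/Thu ✓  1864: Wed/Sat  1865: Fri/Sun
Both conditions hold in: 1795, 1801, 1807, 1818, 1829, 1835, 1846, 1857, 1863 — 9.

9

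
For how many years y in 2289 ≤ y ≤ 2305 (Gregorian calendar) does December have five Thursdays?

7

December has 31 days; it has five Thursdays when Thursday falls among the first (month-length − 28) days — i.e. when December 1 is one of Thursday/Wednesday/Tuesday.
December 1 by year: 2289:Sun 2290:Mon 2291:Tue✓ 2292:Thu✓ 2293:Fri 2294:Sat 2295:Sun 2296:Tue✓ 2297:Wed✓ 2298:Thu✓ 2299:Fri 2300:Sat 2301:Sun 2302:Mon 2303:Tue✓ 2304:Thu✓ 2305:Fri
Years with five Thursdays: 2291, 2292, 2296, 2297, 2298, 2303, 2304 → 7.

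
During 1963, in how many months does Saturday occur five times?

4

A month of length L has five Saturdays iff its first Saturday is on day ≤ L−28 (so day 1–3 in a 31-day month, 1–2 in a 30-day month, day 1 in a leap February).
Checking each month of 1963: Jan starts Tue (31d); Feb starts Fri (28d); Mar starts Fri (31d) ✓; Apr starts Mon (30d); May starts Wed (31d); Jun starts Sat (30d) ✓; Jul starts Mon (31d); Aug starts Thu (31d) ✓; Sep starts Sun (30d); Oct starts Tue (31d); Nov starts Fri (30d) ✓; Dec starts Sun (31d).
Five-Saturday months: March, June, August, November → 4.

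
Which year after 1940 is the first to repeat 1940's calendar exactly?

1968

Two years share a calendar iff Jan 1 falls on the same weekday and both are leap or both are common. 1940: Jan 1 is Monday, leap year.
1941: Jan 1 Wednesday, common
1942: Jan 1 Thursday, common
1943: Jan 1 Friday, common
1944: Jan 1 Saturday, leap
1945: Jan 1 Monday, common
1946: Jan 1 Tuesday, common
1947: Jan 1 Wednesday, common
1948: Jan 1 Thursday, leap
1949: Jan 1 Saturday, common
1950: Jan 1 Sunday, common
1951: Jan 1 Monday, common
1952: Jan 1 Tuesday, leap
1953: Jan 1 Thursday, common
1954: Jan 1 Friday, common
1955: Jan 1 Saturday, common
1956: Jan 1 Sunday, leap
1957: Jan 1 Tuesday, common
1958: Jan 1 Wednesday, common
1959: Jan 1 Thursday, common
1960: Jan 1 Friday, leap
1961: Jan 1 Sunday, common
1962: Jan 1 Monday, common
1963: Jan 1 Tuesday, common
1964: Jan 1 Wednesday, leap
1965: Jan 1 Friday, common
1966: Jan 1 Saturday, common
1967: Jan 1 Sunday, common
1968: Jan 1 Monday, leap
1968 matches on both conditions.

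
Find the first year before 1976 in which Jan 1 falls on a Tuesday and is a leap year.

1952

Jan 1 advances by 2 weekdays after a leap year and by 1 after a common year.
1976: Jan 1 is Thursday (leap).
1975: Wednesday
1974: Tuesday
1973: Monday
1972: Saturday (leap)
1971: Friday
1970: Thursday
1969: Wednesday
1968: Monday (leap)
1967: Sunday
1966: Saturday
1965: Friday
1964: Wednesday (leap)
1963: Tuesday
1962: Monday
1961: Sunday
1960: Friday (leap)
1959: Thursday
1958: Wednesday
1957: Tuesday
1956: Sunday (leap)
1955: Saturday
1954: Friday
1953: Thursday
1952: Tuesday (leap)
1952 begins on a Tuesday and is a leap year.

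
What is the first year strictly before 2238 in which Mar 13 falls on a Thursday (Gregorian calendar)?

2234

From one year to the next, a fixed date's weekday advances by 1, or by 2 when a Feb 29 lies between the two dates.
2238: March 13 is Tuesday.
2237: Monday (−1)
2236: Sunday (−1)
2235: Friday (−2)
2234: Thursday (−1)
Mar 13 falls on a Thursday in 2234.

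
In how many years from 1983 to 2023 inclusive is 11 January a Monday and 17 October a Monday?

2

Check each year's weekday for 11 January and 17 October:
  1983: Tue/Mon  1984: Wed/Wed  1985: Fri/Thu  1986: Sat/Fri  1987: Sun/Sat  1988: Mon/Mon ✓  1989: Wed/Tue  1990: Thu/Wed  1991: Fri/Thu  1992: Sat/Sat  1993: Mon/Sun  1994: Tue/Mon  1995: Wed/Tue  1996: Thu/Thu  …(13 more)…  2010: Mon/Sun  2011: Tue/Mon  2012: Wed/Wed  2013: Fri/Thu  2014: Sat/Fri  2015: Sun/Sat  2016: Mon/Mon ✓  2017: Wed/Tue  2018: Thu/Wed  2019: Fri/Thu  2020: Sat/Sat  2021: Mon/Sun  2022: Tue/Mon  2023: Wed/Tue
Both conditions hold in: 1988, 2016 — 2.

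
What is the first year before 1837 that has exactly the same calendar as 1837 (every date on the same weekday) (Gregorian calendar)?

Two years share a calendar iff Jan 1 falls on the same weekday and both are leap or both are common. 1837: Jan 1 is Sunday, common year.
1836: Jan 1 Friday, leap
1835: Jan 1 Thursday, common
1834: Jan 1 Wednesday, common
1833: Jan 1 Tuesday, common
1832: Jan 1 Sunday, leap
1831: Jan 1 Saturday, common
1830: Jan 1 Friday, common
1829: Jan 1 Thursday, common
1828: Jan 1 Tuesday, leap
1827: Jan 1 Monday, common
1826: Jan 1 Sunday, common
1826 matches on both conditions.

1826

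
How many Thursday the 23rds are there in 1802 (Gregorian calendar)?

2

Check the 23rd of each month of 1802: Jan 23: Sat, Feb 23: Tue, Mar 23: Tue, Apr 23: Fri, May 23: Sun, Jun 23: Wed, Jul 23: Fri, Aug 23: Mon, Sep 23: Thu, Oct 23: Sat, Nov 23: Tue, Dec 23: Thu.
Thursday occurs in September, December — 2 months.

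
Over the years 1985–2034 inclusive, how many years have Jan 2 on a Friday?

Track Jan 2's weekday year by year (advancing +1, or +2 across a Feb 29):
  1985: Wed  1986: Thu (+1)  1987: Fri (+1) ✓  1988: Sat (+1)  1989: Mon (+2)
  1990: Tue (+1)  1991: Wed (+1)  1992: Thu (+1)  1993: Sat (+2)  1994: Sun (+1)
  1995: Mon (+1)  1996: Tue (+1)  1997: Thu (+2)  1998: Fri (+1) ✓  … (22 more years) …
  2021: Sat (+2)  2022: Sun (+1)  2023: Mon (+1)  2024: Tue (+1)  2025: Thu (+2)
  2026: Fri (+1) ✓  2027: Sat (+1)  2028: Sun (+1)  2029: Tue (+2)  2030: Wed (+1)
  2031: Thu (+1)  2032: Fri (+1) ✓  2033: Sun (+2)  2034: Mon (+1)
Friday years: 1987, 1998, 2004, 2009, 2015, 2026, 2032 — 7 in total.

7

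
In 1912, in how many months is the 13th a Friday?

Check the 13th of each month of 1912: Jan 13: Sat, Feb 13: Tue, Mar 13: Wed, Apr 13: Sat, May 13: Mon, Jun 13: Thu, Jul 13: Sat, Aug 13: Tue, Sep 13: Fri, Oct 13: Sun, Nov 13: Wed, Dec 13: Fri.
Friday occurs in September, December — 2 months.

2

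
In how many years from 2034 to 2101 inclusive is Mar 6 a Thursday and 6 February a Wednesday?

3

Check each year's weekday for Mar 6 and 6 February:
  2034: Mon/Mon  2035: Tue/Tue  2036: Thu/Wed ✓  2037: Fri/Fri  2038: Sat/Sat  2039: Sun/Sun  2040: Tue/Mon  2041: Wed/Wed  2042: Thu/Thu  2043: Fri/Fri  2044: Sun/Sat  2045: Mon/Mon  2046: Tue/Tue  2047: Wed/Wed  …(40 more)…  2088: Sat/Fri  2089: Sun/Sun  2090: Mon/Mon  2091: Tue/Tue  2092: Thu/Wed ✓  2093: Fri/Fri  2094: Sat/Sat  2095: Sun/Sun  2096: Tue/Mon  2097: Wed/Wed  2098: Thu/Thu  2099: Fri/Fri  2100: Sat/Sat  2101: Sun/Sun
Both conditions hold in: 2036, 2064, 2092 — 3.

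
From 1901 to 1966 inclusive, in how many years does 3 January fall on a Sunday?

10

Track 3 January's weekday year by year (advancing +1, or +2 across a Feb 29):
  1901: Thu  1902: Fri (+1)  1903: Sat (+1)  1904: Sun (+1) ✓  1905: Tue (+2)
  1906: Wed (+1)  1907: Thu (+1)  1908: Fri (+1)  1909: Sun (+2) ✓  1910: Mon (+1)
  1911: Tue (+1)  1912: Wed (+1)  1913: Fri (+2)  1914: Sat (+1)  … (38 more years) …
  1953: Sat (+2)  1954: Sun (+1) ✓  1955: Mon (+1)  1956: Tue (+1)  1957: Thu (+2)
  1958: Fri (+1)  1959: Sat (+1)  1960: Sun (+1) ✓  1961: Tue (+2)  1962: Wed (+1)
  1963: Thu (+1)  1964: Fri (+1)  1965: Sun (+2) ✓  1966: Mon (+1)
Sunday years: 1904, 1909, 1915, 1926, 1932, 1937, 1943, 1954, 1960, 1965 — 10 in total.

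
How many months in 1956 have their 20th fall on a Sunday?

1

Check the 20th of each month of 1956: Jan 20: Fri, Feb 20: Mon, Mar 20: Tue, Apr 20: Fri, May 20: Sun, Jun 20: Wed, Jul 20: Fri, Aug 20: Mon, Sep 20: Thu, Oct 20: Sat, Nov 20: Tue, Dec 20: Thu.
Sunday occurs in May — 1 month.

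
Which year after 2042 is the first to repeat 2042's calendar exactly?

2053

Two years share a calendar iff Jan 1 falls on the same weekday and both are leap or both are common. 2042: Jan 1 is Wednesday, common year.
2043: Jan 1 Thursday, common
2044: Jan 1 Friday, leap
2045: Jan 1 Sunday, common
2046: Jan 1 Monday, common
2047: Jan 1 Tuesday, common
2048: Jan 1 Wednesday, leap
2049: Jan 1 Friday, common
2050: Jan 1 Saturday, common
2051: Jan 1 Sunday, common
2052: Jan 1 Monday, leap
2053: Jan 1 Wednesday, common
2053 matches on both conditions.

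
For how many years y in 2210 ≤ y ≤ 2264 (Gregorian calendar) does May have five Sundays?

May has 31 days; it has five Sundays when Sunday falls among the first (month-length − 28) days — i.e. when May 1 is one of Sunday/Saturday/Friday.
May 1 by year: 2210:Tue 2211:Wed 2212:Fri✓ 2213:Sat✓ 2214:Sun✓ 2215:Mon 2216:Wed 2217:Thu 2218:Fri✓ 2219:Sat✓ 2220:Mon 2221:Tue 2222:Wed 2223:Thu 2224:Sat✓ …(25 more)… 2250:Wed 2251:Thu 2252:Sat✓ 2253:Sun✓ 2254:Mon 2255:Tue 2256:Thu 2257:Fri✓ 2258:Sat✓ 2259:Sun✓ 2260:Tue 2261:Wed 2262:Thu 2263:Fri✓ 2264:Sun✓
Years with five Sundays: 2212, 2213, 2214, 2218, 2219, 2224, 2225, 2229, 2230, 2231, 2235, 2236, 2240, 2241, 2242, 2246, 2247, 2252, 2253, 2257, 2258, 2259, 2263, 2264 → 24.

24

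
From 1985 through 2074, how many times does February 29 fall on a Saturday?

3

Leap years in 1985–2074: 22 of them.
Feb 29 weekday advances by 5 (mod 7) from one leap year to the next four years later (or differs when a century non-leap intervenes).
Leap-day weekdays: 1988:Mon 1992:Sat✓ 1996:Thu 2000:Tue 2004:Sun 2008:Fri 2012:Wed 2016:Mon 2020:Sat✓ 2024:Thu 2028:Tue 2032:Sun 2036:Fri 2040:Wed 2044:Mon 2048:Sat✓ 2052:Thu 2056:Tue 2060:Sun 2064:Fri 2068:Wed 2072:Mon
Saturday: 1992, 2020, 2048 → 3.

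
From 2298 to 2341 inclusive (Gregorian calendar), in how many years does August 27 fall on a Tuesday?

7

Track August 27's weekday year by year (advancing +1, or +2 across a Feb 29):
  2298: Sat  2299: Sun (+1)  2300: Mon (+1)  2301: Tue (+1) ✓  2302: Wed (+1)
  2303: Thu (+1)  2304: Sat (+2)  2305: Sun (+1)  2306: Mon (+1)  2307: Tue (+1) ✓
  2308: Thu (+2)  2309: Fri (+1)  2310: Sat (+1)  2311: Sun (+1)  … (16 more years) …
  2328: Mon (+2)  2329: Tue (+1) ✓  2330: Wed (+1)  2331: Thu (+1)  2332: Sat (+2)
  2333: Sun (+1)  2334: Mon (+1)  2335: Tue (+1) ✓  2336: Thu (+2)  2337: Fri (+1)
  2338: Sat (+1)  2339: Sun (+1)  2340: Tue (+2) ✓  2341: Wed (+1)
Tuesday years: 2301, 2307, 2312, 2318, 2329, 2335, 2340 — 7 in total.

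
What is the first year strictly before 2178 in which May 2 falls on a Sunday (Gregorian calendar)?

2173

From one year to the next, a fixed date's weekday advances by 1, or by 2 when a Feb 29 lies between the two dates.
2178: May 2 is Saturday.
2177: Friday (−1)
2176: Thursday (−1)
2175: Tuesday (−2)
2174: Monday (−1)
2173: Sunday (−1)
May 2 falls on a Sunday in 2173.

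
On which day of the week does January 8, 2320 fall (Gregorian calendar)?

Thursday

January 1, 2320 is a Thursday.
January 8 is day 8 of the year, i.e. 7 days after Jan 1.
7 mod 7 = 0, so advance 0 weekdays from Thursday: Thursday.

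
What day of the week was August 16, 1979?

Thursday

January 1, 1979 is a Monday.
August 16 is day 228 of the year, i.e. 227 days after Jan 1.
227 mod 7 = 3, so advance 3 weekdays from Monday: Thursday.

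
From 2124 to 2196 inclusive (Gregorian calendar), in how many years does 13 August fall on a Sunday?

Track 13 August's weekday year by year (advancing +1, or +2 across a Feb 29):
  2124: Sun ✓  2125: Mon (+1)  2126: Tue (+1)  2127: Wed (+1)  2128: Fri (+2)
  2129: Sat (+1)  2130: Sun (+1) ✓  2131: Mon (+1)  2132: Wed (+2)  2133: Thu (+1)
  2134: Fri (+1)  2135: Sat (+1)  2136: Mon (+2)  2137: Tue (+1)  … (45 more years) …
  2183: Wed (+1)  2184: Fri (+2)  2185: Sat (+1)  2186: Sun (+1) ✓  2187: Mon (+1)
  2188: Wed (+2)  2189: Thu (+1)  2190: Fri (+1)  2191: Sat (+1)  2192: Mon (+2)
  2193: Tue (+1)  2194: Wed (+1)  2195: Thu (+1)  2196: Sat (+2)
Sunday years: 2124, 2130, 2141, 2147, 2152, 2158, 2169, 2175, 2180, 2186 — 10 in total.

10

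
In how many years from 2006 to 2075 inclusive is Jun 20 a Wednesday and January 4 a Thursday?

Check each year's weekday for Jun 20 and January 4:
  2006: Tue/Wed  2007: Wed/Thu ✓  2008: Fri/Fri  2009: Sat/Sun  2010: Sun/Mon  2011: Mon/Tue  2012: Wed/Wed  2013: Thu/Fri  2014: Fri/Sat  2015: Sat/Sun  2016: Mon/Mon  2017: Tue/Wed  2018: Wed/Thu ✓  2019: Thu/Fri  …(42 more)…  2062: Tue/Wed  2063: Wed/Thu ✓  2064: Fri/Fri  2065: Sat/Sun  2066: Sun/Mon  2067: Mon/Tue  2068: Wed/Wed  2069: Thu/Fri  2070: Fri/Sat  2071: Sat/Sun  2072: Mon/Mon  2073: Tue/Wed  2074: Wed/Thu ✓  2075: Thu/Fri
Both conditions hold in: 2007, 2018, 2029, 2035, 2046, 2057, 2063, 2074 — 8.

8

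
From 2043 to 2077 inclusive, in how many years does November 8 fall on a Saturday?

Track November 8's weekday year by year (advancing +1, or +2 across a Feb 29):
  2043: Sun  2044: Tue (+2)  2045: Wed (+1)  2046: Thu (+1)  2047: Fri (+1)
  2048: Sun (+2)  2049: Mon (+1)  2050: Tue (+1)  2051: Wed (+1)  2052: Fri (+2)
  2053: Sat (+1) ✓  2054: Sun (+1)  2055: Mon (+1)  2056: Wed (+2)  … (7 more years) …
  2064: Sat (+2) ✓  2065: Sun (+1)  2066: Mon (+1)  2067: Tue (+1)  2068: Thu (+2)
  2069: Fri (+1)  2070: Sat (+1) ✓  2071: Sun (+1)  2072: Tue (+2)  2073: Wed (+1)
  2074: Thu (+1)  2075: Fri (+1)  2076: Sun (+2)  2077: Mon (+1)
Saturday years: 2053, 2059, 2064, 2070 — 4 in total.

4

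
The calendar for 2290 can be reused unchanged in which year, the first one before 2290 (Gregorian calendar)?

2279

Two years share a calendar iff Jan 1 falls on the same weekday and both are leap or both are common. 2290: Jan 1 is Wednesday, common year.
2289: Jan 1 Tuesday, common
2288: Jan 1 Sunday, leap
2287: Jan 1 Saturday, common
2286: Jan 1 Friday, common
2285: Jan 1 Thursday, common
2284: Jan 1 Tuesday, leap
2283: Jan 1 Monday, common
2282: Jan 1 Sunday, common
2281: Jan 1 Saturday, common
2280: Jan 1 Thursday, leap
2279: Jan 1 Wednesday, common
2279 matches on both conditions.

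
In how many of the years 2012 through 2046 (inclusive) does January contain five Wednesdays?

15

January has 31 days; it has five Wednesdays when Wednesday falls among the first (month-length − 28) days — i.e. when January 1 is one of Wednesday/Tuesday/Monday.
January 1 by year: 2012:Sun 2013:Tue✓ 2014:Wed✓ 2015:Thu 2016:Fri 2017:Sun 2018:Mon✓ 2019:Tue✓ 2020:Wed✓ 2021:Fri 2022:Sat 2023:Sun 2024:Mon✓ 2025:Wed✓ 2026:Thu …(5 more)… 2032:Thu 2033:Sat 2034:Sun 2035:Mon✓ 2036:Tue✓ 2037:Thu 2038:Fri 2039:Sat 2040:Sun 2041:Tue✓ 2042:Wed✓ 2043:Thu 2044:Fri 2045:Sun 2046:Mon✓
Years with five Wednesdays: 2013, 2014, 2018, 2019, 2020, 2024, 2025, 2029, 2030, 2031, 2035, 2036, 2041, 2042, 2046 → 15.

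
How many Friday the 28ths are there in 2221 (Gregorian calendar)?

2

Check the 28th of each month of 2221: Jan 28: Sun, Feb 28: Wed, Mar 28: Wed, Apr 28: Sat, May 28: Mon, Jun 28: Thu, Jul 28: Sat, Aug 28: Tue, Sep 28: Fri, Oct 28: Sun, Nov 28: Wed, Dec 28: Fri.
Friday occurs in September, December — 2 months.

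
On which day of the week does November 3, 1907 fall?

Sunday

January 1, 1907 is a Tuesday.
November 3 is day 307 of the year, i.e. 306 days after Jan 1.
306 mod 7 = 5, so advance 5 weekdays from Tuesday: Sunday.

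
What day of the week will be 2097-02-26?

Tuesday

January 1, 2097 is a Tuesday.
February 26 is day 57 of the year, i.e. 56 days after Jan 1.
56 mod 7 = 0, so advance 0 weekdays from Tuesday: Tuesday.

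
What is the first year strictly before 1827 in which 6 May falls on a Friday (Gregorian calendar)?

1825

From one year to the next, a fixed date's weekday advances by 1, or by 2 when a Feb 29 lies between the two dates.
1827: May 6 is Sunday.
1826: Saturday (−1)
1825: Friday (−1)
6 May falls on a Friday in 1825.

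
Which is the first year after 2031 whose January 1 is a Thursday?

2032

Jan 1 advances by 2 weekdays after a leap year and by 1 after a common year.
2031: Jan 1 is Wednesday.
2032: Thursday (leap)
2032 begins on a Thursday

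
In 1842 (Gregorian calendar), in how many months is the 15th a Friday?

Check the 15th of each month of 1842: Jan 15: Sat, Feb 15: Tue, Mar 15: Tue, Apr 15: Fri, May 15: Sun, Jun 15: Wed, Jul 15: Fri, Aug 15: Mon, Sep 15: Thu, Oct 15: Sat, Nov 15: Tue, Dec 15: Thu.
Friday occurs in April, July — 2 months.

2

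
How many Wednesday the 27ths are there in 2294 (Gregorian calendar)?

Check the 27th of each month of 2294: Jan 27: Sat, Feb 27: Tue, Mar 27: Tue, Apr 27: Fri, May 27: Sun, Jun 27: Wed, Jul 27: Fri, Aug 27: Mon, Sep 27: Thu, Oct 27: Sat, Nov 27: Tue, Dec 27: Thu.
Wednesday occurs in June — 1 month.

1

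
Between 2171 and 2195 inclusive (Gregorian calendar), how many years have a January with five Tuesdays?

10

January has 31 days; it has five Tuesdays when Tuesday falls among the first (month-length − 28) days — i.e. when January 1 is one of Tuesday/Monday/Sunday.
January 1 by year: 2171:Tue✓ 2172:Wed 2173:Fri 2174:Sat 2175:Sun✓ 2176:Mon✓ 2177:Wed 2178:Thu 2179:Fri 2180:Sat 2181:Mon✓ 2182:Tue✓ 2183:Wed 2184:Thu 2185:Sat 2186:Sun✓ 2187:Mon✓ 2188:Tue✓ 2189:Thu 2190:Fri 2191:Sat 2192:Sun✓ 2193:Tue✓ 2194:Wed 2195:Thu
Years with five Tuesdays: 2171, 2175, 2176, 2181, 2182, 2186, 2187, 2188, 2192, 2193 → 10.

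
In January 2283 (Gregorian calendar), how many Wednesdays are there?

January 2283 has 31 days and begins on Monday.
The first Wednesday is January 3.
Wednesdays fall on 3, 10, 17, 24, 31 — that's 5.

5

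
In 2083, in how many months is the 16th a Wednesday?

1

Check the 16th of each month of 2083: Jan 16: Sat, Feb 16: Tue, Mar 16: Tue, Apr 16: Fri, May 16: Sun, Jun 16: Wed, Jul 16: Fri, Aug 16: Mon, Sep 16: Thu, Oct 16: Sat, Nov 16: Tue, Dec 16: Thu.
Wednesday occurs in June — 1 month.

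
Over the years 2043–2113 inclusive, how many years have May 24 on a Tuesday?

Track May 24's weekday year by year (advancing +1, or +2 across a Feb 29):
  2043: Sun  2044: Tue (+2) ✓  2045: Wed (+1)  2046: Thu (+1)  2047: Fri (+1)
  2048: Sun (+2)  2049: Mon (+1)  2050: Tue (+1) ✓  2051: Wed (+1)  2052: Fri (+2)
  2053: Sat (+1)  2054: Sun (+1)  2055: Mon (+1)  2056: Wed (+2)  … (43 more years) …
  2100: Mon (+1)  2101: Tue (+1) ✓  2102: Wed (+1)  2103: Thu (+1)  2104: Sat (+2)
  2105: Sun (+1)  2106: Mon (+1)  2107: Tue (+1) ✓  2108: Thu (+2)  2109: Fri (+1)
  2110: Sat (+1)  2111: Sun (+1)  2112: Tue (+2) ✓  2113: Wed (+1)
Tuesday years: 2044, 2050, 2061, 2067, 2072, 2078, 2089, 2095, 2101, 2107, 2112 — 11 in total.

11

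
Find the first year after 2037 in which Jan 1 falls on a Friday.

Jan 1 advances by 2 weekdays after a leap year and by 1 after a common year.
2037: Jan 1 is Thursday.
2038: Friday
2038 begins on a Friday

2038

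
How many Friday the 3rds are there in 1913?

2

Check the 3rd of each month of 1913: Jan 3: Fri, Feb 3: Mon, Mar 3: Mon, Apr 3: Thu, May 3: Sat, Jun 3: Tue, Jul 3: Thu, Aug 3: Sun, Sep 3: Wed, Oct 3: Fri, Nov 3: Mon, Dec 3: Wed.
Friday occurs in January, October — 2 months.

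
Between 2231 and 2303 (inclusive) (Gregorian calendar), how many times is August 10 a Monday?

Track August 10's weekday year by year (advancing +1, or +2 across a Feb 29):
  2231: Wed  2232: Fri (+2)  2233: Sat (+1)  2234: Sun (+1)  2235: Mon (+1) ✓
  2236: Wed (+2)  2237: Thu (+1)  2238: Fri (+1)  2239: Sat (+1)  2240: Mon (+2) ✓
  2241: Tue (+1)  2242: Wed (+1)  2243: Thu (+1)  2244: Sat (+2)  … (45 more years) …
  2290: Sun (+1)  2291: Mon (+1) ✓  2292: Wed (+2)  2293: Thu (+1)  2294: Fri (+1)
  2295: Sat (+1)  2296: Mon (+2) ✓  2297: Tue (+1)  2298: Wed (+1)  2299: Thu (+1)
  2300: Fri (+1)  2301: Sat (+1)  2302: Sun (+1)  2303: Mon (+1) ✓
Monday years: 2235, 2240, 2246, 2257, 2263, 2268, 2274, 2285, 2291, 2296, 2303 — 11 in total.

11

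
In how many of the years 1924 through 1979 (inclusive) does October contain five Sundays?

October has 31 days; it has five Sundays when Sunday falls among the first (month-length − 28) days — i.e. when October 1 is one of Sunday/Saturday/Friday.
October 1 by year: 1924:Wed 1925:Thu 1926:Fri✓ 1927:Sat✓ 1928:Mon 1929:Tue 1930:Wed 1931:Thu 1932:Sat✓ 1933:Sun✓ 1934:Mon 1935:Tue 1936:Thu 1937:Fri✓ 1938:Sat✓ …(26 more)… 1965:Fri✓ 1966:Sat✓ 1967:Sun✓ 1968:Tue 1969:Wed 1970:Thu 1971:Fri✓ 1972:Sun✓ 1973:Mon 1974:Tue 1975:Wed 1976:Fri✓ 1977:Sat✓ 1978:Sun✓ 1979:Mon
Years with five Sundays: 1926, 1927, 1932, 1933, 1937, 1938, 1939, 1943, 1944, 1948, 1949, 1950, 1954, 1955, 1960, 1961, 1965, 1966, 1967, 1971, 1972, 1976, 1977, 1978 → 24.

24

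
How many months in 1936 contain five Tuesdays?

4

A month of length L has five Tuesdays iff its first Tuesday is on day ≤ L−28 (so day 1–3 in a 31-day month, 1–2 in a 30-day month, day 1 in a leap February).
Checking each month of 1936: Jan starts Wed (31d); Feb starts Sat (29d); Mar starts Sun (31d) ✓; Apr starts Wed (30d); May starts Fri (31d); Jun starts Mon (30d) ✓; Jul starts Wed (31d); Aug starts Sat (31d); Sep starts Tue (30d) ✓; Oct starts Thu (31d); Nov starts Sun (30d); Dec starts Tue (31d) ✓.
Five-Tuesday months: March, June, September, December → 4.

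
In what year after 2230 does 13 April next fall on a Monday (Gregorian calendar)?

2235

From one year to the next, a fixed date's weekday advances by 1, or by 2 when a Feb 29 lies between the two dates.
2230: April 13 is Tuesday.
2231: Wednesday (+1)
2232: Friday (+2)
2233: Saturday (+1)
2234: Sunday (+1)
2235: Monday (+1)
13 April falls on a Monday in 2235.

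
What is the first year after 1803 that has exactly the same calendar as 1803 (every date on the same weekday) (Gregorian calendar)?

Two years share a calendar iff Jan 1 falls on the same weekday and both are leap or both are common. 1803: Jan 1 is Saturday, common year.
1804: Jan 1 Sunday, leap
1805: Jan 1 Tuesday, common
1806: Jan 1 Wednesday, common
1807: Jan 1 Thursday, common
1808: Jan 1 Friday, leap
1809: Jan 1 Sunday, common
1810: Jan 1 Monday, common
1811: Jan 1 Tuesday, common
1812: Jan 1 Wednesday, leap
1813: Jan 1 Friday, common
1814: Jan 1 Saturday, common
1814 matches on both conditions.

1814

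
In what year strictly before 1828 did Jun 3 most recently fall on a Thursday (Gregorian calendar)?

From one year to the next, a fixed date's weekday advances by 1, or by 2 when a Feb 29 lies between the two dates.
1828: June 3 is Tuesday.
1827: Sunday (−2)
1826: Saturday (−1)
1825: Friday (−1)
1824: Thursday (−1)
Jun 3 falls on a Thursday in 1824.

1824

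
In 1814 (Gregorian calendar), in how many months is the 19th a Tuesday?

2

Check the 19th of each month of 1814: Jan 19: Wed, Feb 19: Sat, Mar 19: Sat, Apr 19: Tue, May 19: Thu, Jun 19: Sun, Jul 19: Tue, Aug 19: Fri, Sep 19: Mon, Oct 19: Wed, Nov 19: Sat, Dec 19: Mon.
Tuesday occurs in April, July — 2 months.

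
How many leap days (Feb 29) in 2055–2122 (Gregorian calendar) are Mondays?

2

Leap years in 2055–2122: 16 of them.
Feb 29 weekday advances by 5 (mod 7) from one leap year to the next four years later (or differs when a century non-leap intervenes).
Leap-day weekdays: 2056:Tue 2060:Sun 2064:Fri 2068:Wed 2072:Mon✓ 2076:Sat 2080:Thu 2084:Tue 2088:Sun 2092:Fri 2096:Wed 2104:Fri 2108:Wed 2112:Mon✓ 2116:Sat 2120:Thu
Monday: 2072, 2112 → 2.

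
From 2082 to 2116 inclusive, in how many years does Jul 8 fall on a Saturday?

Track Jul 8's weekday year by year (advancing +1, or +2 across a Feb 29):
  2082: Wed  2083: Thu (+1)  2084: Sat (+2) ✓  2085: Sun (+1)  2086: Mon (+1)
  2087: Tue (+1)  2088: Thu (+2)  2089: Fri (+1)  2090: Sat (+1) ✓  2091: Sun (+1)
  2092: Tue (+2)  2093: Wed (+1)  2094: Thu (+1)  2095: Fri (+1)  … (7 more years) …
  2103: Sun (+1)  2104: Tue (+2)  2105: Wed (+1)  2106: Thu (+1)  2107: Fri (+1)
  2108: Sun (+2)  2109: Mon (+1)  2110: Tue (+1)  2111: Wed (+1)  2112: Fri (+2)
  2113: Sat (+1) ✓  2114: Sun (+1)  2115: Mon (+1)  2116: Wed (+2)
Saturday years: 2084, 2090, 2102, 2113 — 4 in total.

4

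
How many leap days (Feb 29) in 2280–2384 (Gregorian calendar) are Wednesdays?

4

Leap years in 2280–2384: 26 of them.
Feb 29 weekday advances by 5 (mod 7) from one leap year to the next four years later (or differs when a century non-leap intervenes).
Leap-day weekdays: 2280:Sun 2284:Fri 2288:Wed✓ 2292:Mon 2296:Sat 2304:Mon 2308:Sat 2312:Thu 2316:Tue 2320:Sun 2324:Fri 2328:Wed✓ 2332:Mon 2336:Sat 2340:Thu 2344:Tue 2348:Sun 2352:Fri 2356:Wed✓ 2360:Mon 2364:Sat 2368:Thu 2372:Tue 2376:Sun 2380:Fri 2384:Wed✓
Wednesday: 2288, 2328, 2356, 2384 → 4.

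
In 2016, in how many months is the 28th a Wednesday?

2

Check the 28th of each month of 2016: Jan 28: Thu, Feb 28: Sun, Mar 28: Mon, Apr 28: Thu, May 28: Sat, Jun 28: Tue, Jul 28: Thu, Aug 28: Sun, Sep 28: Wed, Oct 28: Fri, Nov 28: Mon, Dec 28: Wed.
Wednesday occurs in September, December — 2 months.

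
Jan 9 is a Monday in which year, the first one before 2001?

1995

From one year to the next, a fixed date's weekday advances by 1, or by 2 when a Feb 29 lies between the two dates.
2001: January 9 is Tuesday.
2000: Sunday (−2)
1999: Saturday (−1)
1998: Friday (−1)
1997: Thursday (−1)
1996: Tuesday (−2)
1995: Monday (−1)
Jan 9 falls on a Monday in 1995.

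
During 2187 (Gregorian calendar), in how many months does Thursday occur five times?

4

A month of length L has five Thursdays iff its first Thursday is on day ≤ L−28 (so day 1–3 in a 31-day month, 1–2 in a 30-day month, day 1 in a leap February).
Checking each month of 2187: Jan starts Mon (31d); Feb starts Thu (28d); Mar starts Thu (31d) ✓; Apr starts Sun (30d); May starts Tue (31d) ✓; Jun starts Fri (30d); Jul starts Sun (31d); Aug starts Wed (31d) ✓; Sep starts Sat (30d); Oct starts Mon (31d); Nov starts Thu (30d) ✓; Dec starts Sat (31d).
Five-Thursday months: March, May, August, November → 4.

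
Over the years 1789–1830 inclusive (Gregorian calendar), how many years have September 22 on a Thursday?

Track September 22's weekday year by year (advancing +1, or +2 across a Feb 29):
  1789: Tue  1790: Wed (+1)  1791: Thu (+1) ✓  1792: Sat (+2)  1793: Sun (+1)
  1794: Mon (+1)  1795: Tue (+1)  1796: Thu (+2) ✓  1797: Fri (+1)  1798: Sat (+1)
  1799: Sun (+1)  1800: Mon (+1)  1801: Tue (+1)  1802: Wed (+1)  … (14 more years) …
  1817: Mon (+1)  1818: Tue (+1)  1819: Wed (+1)  1820: Fri (+2)  1821: Sat (+1)
  1822: Sun (+1)  1823: Mon (+1)  1824: Wed (+2)  1825: Thu (+1) ✓  1826: Fri (+1)
  1827: Sat (+1)  1828: Mon (+2)  1829: Tue (+1)  1830: Wed (+1)
Thursday years: 1791, 1796, 1803, 1808, 1814, 1825 — 6 in total.

6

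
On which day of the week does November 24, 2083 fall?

Wednesday

January 1, 2083 is a Friday.
November 24 is day 328 of the year, i.e. 327 days after Jan 1.
327 mod 7 = 5, so advance 5 weekdays from Friday: Wednesday.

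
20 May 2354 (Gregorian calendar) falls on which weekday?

Thursday

January 1, 2354 is a Friday.
May 20 is day 140 of the year, i.e. 139 days after Jan 1.
139 mod 7 = 6, so advance 6 weekdays from Friday: Thursday.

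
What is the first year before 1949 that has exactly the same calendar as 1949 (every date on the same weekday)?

Two years share a calendar iff Jan 1 falls on the same weekday and both are leap or both are common. 1949: Jan 1 is Saturday, common year.
1948: Jan 1 Thursday, leap
1947: Jan 1 Wednesday, common
1946: Jan 1 Tuesday, common
1945: Jan 1 Monday, common
1944: Jan 1 Saturday, leap
1943: Jan 1 Friday, common
1942: Jan 1 Thursday, common
1941: Jan 1 Wednesday, common
1940: Jan 1 Monday, leap
1939: Jan 1 Sunday, common
1938: Jan 1 Saturday, common
1938 matches on both conditions.

1938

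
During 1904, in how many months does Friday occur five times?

5

A month of length L has five Fridays iff its first Friday is on day ≤ L−28 (so day 1–3 in a 31-day month, 1–2 in a 30-day month, day 1 in a leap February).
Checking each month of 1904: Jan starts Fri (31d) ✓; Feb starts Mon (29d); Mar starts Tue (31d); Apr starts Fri (30d) ✓; May starts Sun (31d); Jun starts Wed (30d); Jul starts Fri (31d) ✓; Aug starts Mon (31d); Sep starts Thu (30d) ✓; Oct starts Sat (31d); Nov starts Tue (30d); Dec starts Thu (31d) ✓.
Five-Friday months: January, April, July, September, December → 5.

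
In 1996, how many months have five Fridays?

4

A month of length L has five Fridays iff its first Friday is on day ≤ L−28 (so day 1–3 in a 31-day month, 1–2 in a 30-day month, day 1 in a leap February).
Checking each month of 1996: Jan starts Mon (31d); Feb starts Thu (29d); Mar starts Fri (31d) ✓; Apr starts Mon (30d); May starts Wed (31d) ✓; Jun starts Sat (30d); Jul starts Mon (31d); Aug starts Thu (31d) ✓; Sep starts Sun (30d); Oct starts Tue (31d); Nov starts Fri (30d) ✓; Dec starts Sun (31d).
Five-Friday months: March, May, August, November → 4.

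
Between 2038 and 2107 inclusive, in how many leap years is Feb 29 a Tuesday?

Leap years in 2038–2107: 16 of them.
Feb 29 weekday advances by 5 (mod 7) from one leap year to the next four years later (or differs when a century non-leap intervenes).
Leap-day weekdays: 2040:Wed 2044:Mon 2048:Sat 2052:Thu 2056:Tue✓ 2060:Sun 2064:Fri 2068:Wed 2072:Mon 2076:Sat 2080:Thu 2084:Tue✓ 2088:Sun 2092:Fri 2096:Wed 2104:Fri
Tuesday: 2056, 2084 → 2.

2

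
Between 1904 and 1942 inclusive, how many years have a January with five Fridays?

17

January has 31 days; it has five Fridays when Friday falls among the first (month-length − 28) days — i.e. when January 1 is one of Friday/Thursday/Wednesday.
January 1 by year: 1904:Fri✓ 1905:Sun 1906:Mon 1907:Tue 1908:Wed✓ 1909:Fri✓ 1910:Sat 1911:Sun 1912:Mon 1913:Wed✓ 1914:Thu✓ 1915:Fri✓ 1916:Sat 1917:Mon 1918:Tue …(9 more)… 1928:Sun 1929:Tue 1930:Wed✓ 1931:Thu✓ 1932:Fri✓ 1933:Sun 1934:Mon 1935:Tue 1936:Wed✓ 1937:Fri✓ 1938:Sat 1939:Sun 1940:Mon 1941:Wed✓ 1942:Thu✓
Years with five Fridays: 1904, 1908, 1909, 1913, 1914, 1915, 1919, 1920, 1925, 1926, 1930, 1931, 1932, 1936, 1937, 1941, 1942 → 17.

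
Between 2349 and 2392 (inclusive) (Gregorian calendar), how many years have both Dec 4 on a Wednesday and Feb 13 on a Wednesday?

5

Check each year's weekday for Dec 4 and Feb 13:
  2349: Sun/Sun  2350: Mon/Mon  2351: Tue/Tue  2352: Thu/Wed  2353: Fri/Fri  2354: Sat/Sat  2355: Sun/Sun  2356: Tue/Mon  2357: Wed/Wed ✓  2358: Thu/Thu  2359: Fri/Fri  2360: Sun/Sat  2361: Mon/Mon  2362: Tue/Tue  …(16 more)…  2379: Tue/Tue  2380: Thu/Wed  2381: Fri/Fri  2382: Sat/Sat  2383: Sun/Sun  2384: Tue/Mon  2385: Wed/Wed ✓  2386: Thu/Thu  2387: Fri/Fri  2388: Sun/Sat  2389: Mon/Mon  2390: Tue/Tue  2391: Wed/Wed ✓  2392: Fri/Thu
Both conditions hold in: 2357, 2363, 2374, 2385, 2391 — 5.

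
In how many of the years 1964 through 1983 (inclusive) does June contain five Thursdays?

June has 30 days; it has five Thursdays when Thursday falls among the first (month-length − 28) days — i.e. when June 1 is one of Thursday/Wednesday.
June 1 by year: 1964:Mon 1965:Tue 1966:Wed✓ 1967:Thu✓ 1968:Sat 1969:Sun 1970:Mon 1971:Tue 1972:Thu✓ 1973:Fri 1974:Sat 1975:Sun 1976:Tue 1977:Wed✓ 1978:Thu✓ 1979:Fri 1980:Sun 1981:Mon 1982:Tue 1983:Wed✓
Years with five Thursdays: 1966, 1967, 1972, 1977, 1978, 1983 → 6.

6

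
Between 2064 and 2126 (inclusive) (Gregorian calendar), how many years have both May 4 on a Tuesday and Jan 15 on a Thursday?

1

Check each year's weekday for May 4 and Jan 15:
  2064: Sun/Tue  2065: Mon/Thu  2066: Tue/Fri  2067: Wed/Sat  2068: Fri/Sun  2069: Sat/Tue  2070: Sun/Wed  2071: Mon/Thu  2072: Wed/Fri  2073: Thu/Sun  2074: Fri/Mon  2075: Sat/Tue  2076: Mon/Wed  2077: Tue/Fri  …(35 more)…  2113: Thu/Sun  2114: Fri/Mon  2115: Sat/Tue  2116: Mon/Wed  2117: Tue/Fri  2118: Wed/Sat  2119: Thu/Sun  2120: Sat/Mon  2121: Sun/Wed  2122: Mon/Thu  2123: Tue/Fri  2124: Thu/Sat  2125: Fri/Mon  2126: Sat/Tue
Both conditions hold in: 2088 — 1.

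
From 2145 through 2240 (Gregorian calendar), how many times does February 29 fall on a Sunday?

3

Leap years in 2145–2240: 23 of them.
Feb 29 weekday advances by 5 (mod 7) from one leap year to the next four years later (or differs when a century non-leap intervenes).
Leap-day weekdays: 2148:Thu 2152:Tue 2156:Sun✓ 2160:Fri 2164:Wed 2168:Mon 2172:Sat 2176:Thu 2180:Tue 2184:Sun✓ 2188:Fri 2192:Wed 2196:Mon 2204:Wed 2208:Mon 2212:Sat 2216:Thu 2220:Tue 2224:Sun✓ 2228:Fri 2232:Wed 2236:Mon 2240:Sat
Sunday: 2156, 2184, 2224 → 3.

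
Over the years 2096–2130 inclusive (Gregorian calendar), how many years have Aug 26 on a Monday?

5

Track Aug 26's weekday year by year (advancing +1, or +2 across a Feb 29):
  2096: Sun  2097: Mon (+1) ✓  2098: Tue (+1)  2099: Wed (+1)  2100: Thu (+1)
  2101: Fri (+1)  2102: Sat (+1)  2103: Sun (+1)  2104: Tue (+2)  2105: Wed (+1)
  2106: Thu (+1)  2107: Fri (+1)  2108: Sun (+2)  2109: Mon (+1) ✓  … (7 more years) …
  2117: Thu (+1)  2118: Fri (+1)  2119: Sat (+1)  2120: Mon (+2) ✓  2121: Tue (+1)
  2122: Wed (+1)  2123: Thu (+1)  2124: Sat (+2)  2125: Sun (+1)  2126: Mon (+1) ✓
  2127: Tue (+1)  2128: Thu (+2)  2129: Fri (+1)  2130: Sat (+1)
Monday years: 2097, 2109, 2115, 2120, 2126 — 5 in total.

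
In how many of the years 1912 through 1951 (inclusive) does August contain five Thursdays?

18

August has 31 days; it has five Thursdays when Thursday falls among the first (month-length − 28) days — i.e. when August 1 is one of Thursday/Wednesday/Tuesday.
August 1 by year: 1912:Thu✓ 1913:Fri 1914:Sat 1915:Sun 1916:Tue✓ 1917:Wed✓ 1918:Thu✓ 1919:Fri 1920:Sun 1921:Mon 1922:Tue✓ 1923:Wed✓ 1924:Fri 1925:Sat 1926:Sun …(10 more)… 1937:Sun 1938:Mon 1939:Tue✓ 1940:Thu✓ 1941:Fri 1942:Sat 1943:Sun 1944:Tue✓ 1945:Wed✓ 1946:Thu✓ 1947:Fri 1948:Sun 1949:Mon 1950:Tue✓ 1951:Wed✓
Years with five Thursdays: 1912, 1916, 1917, 1918, 1922, 1923, 1928, 1929, 1933, 1934, 1935, 1939, 1940, 1944, 1945, 1946, 1950, 1951 → 18.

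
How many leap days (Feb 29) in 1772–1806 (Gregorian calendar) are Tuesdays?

Leap years in 1772–1806: 8 of them.
Feb 29 weekday advances by 5 (mod 7) from one leap year to the next four years later (or differs when a century non-leap intervenes).
Leap-day weekdays: 1772:Sat 1776:Thu 1780:Tue✓ 1784:Sun 1788:Fri 1792:Wed 1796:Mon 1804:Wed
Tuesday: 1780 → 1.

1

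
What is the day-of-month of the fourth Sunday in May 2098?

May 1, 2098 is a Thursday, so the first Sunday is the 4th.
The fourth Sunday is 4 + 21 = 25.

25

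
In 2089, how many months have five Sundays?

A month of length L has five Sundays iff its first Sunday is on day ≤ L−28 (so day 1–3 in a 31-day month, 1–2 in a 30-day month, day 1 in a leap February).
Checking each month of 2089: Jan starts Sat (31d) ✓; Feb starts Tue (28d); Mar starts Tue (31d); Apr starts Fri (30d); May starts Sun (31d) ✓; Jun starts Wed (30d); Jul starts Fri (31d) ✓; Aug starts Mon (31d); Sep starts Thu (30d); Oct starts Sat (31d) ✓; Nov starts Tue (30d); Dec starts Thu (31d).
Five-Sunday months: January, May, July, October → 4.

4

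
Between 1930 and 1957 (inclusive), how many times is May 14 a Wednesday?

Track May 14's weekday year by year (advancing +1, or +2 across a Feb 29):
  1930: Wed ✓  1931: Thu (+1)  1932: Sat (+2)  1933: Sun (+1)  1934: Mon (+1)
  1935: Tue (+1)  1936: Thu (+2)  1937: Fri (+1)  1938: Sat (+1)  1939: Sun (+1)
  1940: Tue (+2)  1941: Wed (+1) ✓  1942: Thu (+1)  1943: Fri (+1)  1944: Sun (+2)
  1945: Mon (+1)  1946: Tue (+1)  1947: Wed (+1) ✓  1948: Fri (+2)  1949: Sat (+1)
  1950: Sun (+1)  1951: Mon (+1)  1952: Wed (+2) ✓  1953: Thu (+1)  1954: Fri (+1)
  1955: Sat (+1)  1956: Mon (+2)  1957: Tue (+1)
Wednesday years: 1930, 1941, 1947, 1952 — 4 in total.

4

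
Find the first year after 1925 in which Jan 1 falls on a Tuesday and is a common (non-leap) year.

1929

Jan 1 advances by 2 weekdays after a leap year and by 1 after a common year.
1925: Jan 1 is Thursday.
1926: Friday
1927: Saturday
1928: Sunday (leap)
1929: Tuesday
1929 begins on a Tuesday and is a common year.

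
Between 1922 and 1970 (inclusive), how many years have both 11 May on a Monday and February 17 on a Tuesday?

6

Check each year's weekday for 11 May and February 17:
  1922: Thu/Fri  1923: Fri/Sat  1924: Sun/Sun  1925: Mon/Tue ✓  1926: Tue/Wed  1927: Wed/Thu  1928: Fri/Fri  1929: Sat/Sun  1930: Sun/Mon  1931: Mon/Tue ✓  1932: Wed/Wed  1933: Thu/Fri  1934: Fri/Sat  1935: Sat/Sun  …(21 more)…  1957: Sat/Sun  1958: Sun/Mon  1959: Mon/Tue ✓  1960: Wed/Wed  1961: Thu/Fri  1962: Fri/Sat  1963: Sat/Sun  1964: Mon/Mon  1965: Tue/Wed  1966: Wed/Thu  1967: Thu/Fri  1968: Sat/Sat  1969: Sun/Mon  1970: Mon/Tue ✓
Both conditions hold in: 1925, 1931, 1942, 1953, 1959, 1970 — 6.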